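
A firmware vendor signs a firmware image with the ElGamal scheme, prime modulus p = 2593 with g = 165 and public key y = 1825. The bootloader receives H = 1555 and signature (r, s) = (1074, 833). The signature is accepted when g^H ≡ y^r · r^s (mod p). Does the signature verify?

does not verify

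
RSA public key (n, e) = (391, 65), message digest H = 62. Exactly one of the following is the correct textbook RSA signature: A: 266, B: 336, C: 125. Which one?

A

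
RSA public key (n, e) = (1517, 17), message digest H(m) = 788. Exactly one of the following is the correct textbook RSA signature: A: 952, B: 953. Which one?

A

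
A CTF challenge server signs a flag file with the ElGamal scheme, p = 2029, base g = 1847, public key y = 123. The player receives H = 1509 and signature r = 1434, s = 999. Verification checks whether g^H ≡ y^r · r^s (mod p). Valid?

no

Left side g^H mod p:
1847^1509 mod 2029 = 1426
Right side y^r · r^s mod p:
123^1434 mod 2029 = 1254
1434^999 mod 2029 = 220
1254·220 = 275880 ≡ 1965 (mod 2029)
1426 ≠ 1965, so verification fails.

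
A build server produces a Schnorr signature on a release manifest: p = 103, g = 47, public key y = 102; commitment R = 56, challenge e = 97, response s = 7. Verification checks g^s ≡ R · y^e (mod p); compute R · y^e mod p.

47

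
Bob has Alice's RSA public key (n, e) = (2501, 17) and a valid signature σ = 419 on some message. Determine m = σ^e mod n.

Squares mod 2501: σ^1≡419, σ^2≡491, σ^4≡985, σ^8≡2338, σ^16≡1559
17 = 16 + 1, so σ^17 ≡ 1559·419 ≡ 460 (mod 2501)

460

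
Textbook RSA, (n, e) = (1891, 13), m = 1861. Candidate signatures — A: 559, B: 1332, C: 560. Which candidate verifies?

A

Candidate A: Squares mod 1891: 559^1≡559, 559^2≡466, 559^4≡1582, 559^8≡931; 13 = 8 + 4 + 1, so 559^13 ≡ 931·1582·559 ≡ 1861 (mod 1891)
  → matches m = 1861
Candidate B: Squares mod 1891: 1332^1≡1332, 1332^2≡466, 1332^4≡1582, 1332^8≡931; 13 = 8 + 4 + 1, so 1332^13 ≡ 931·1582·1332 ≡ 30 (mod 1891)
Candidate C: Squares mod 1891: 560^1≡560, 560^2≡1585, 560^4≡977, 560^8≡1465; 13 = 8 + 4 + 1, so 560^13 ≡ 1465·977·560 ≡ 194 (mod 1891)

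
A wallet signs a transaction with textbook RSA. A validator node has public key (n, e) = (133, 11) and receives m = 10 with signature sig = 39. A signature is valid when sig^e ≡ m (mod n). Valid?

sig^11 mod 133 = 58
sig^11 mod 133 = 58, but m = 10.

no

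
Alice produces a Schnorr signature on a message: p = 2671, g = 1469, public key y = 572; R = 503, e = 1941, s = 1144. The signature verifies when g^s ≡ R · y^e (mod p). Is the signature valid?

g^s mod p:
1469^2 = 2157961 ≡ 2464
1469^4 ≡ 2464^2 = 6071296 ≡ 113
1469^8 ≡ 113^2 = 12769 ≡ 2085
1469^16 ≡ 2085^2 = 4347225 ≡ 1508
1469^32 ≡ 1508^2 = 2274064 ≡ 1043
1469^64 ≡ 1043^2 = 1087849 ≡ 752
1469^128 ≡ 752^2 = 565504 ≡ 1923
1469^256 ≡ 1923^2 = 3697929 ≡ 1265
1469^512 ≡ 1265^2 = 1600225 ≡ 296
1469^1024 ≡ 296^2 = 87616 ≡ 2144
1144 = 1024 + 64 + 32 + 16 + 8, so 1469^1144 ≡ 2144·752·1043·1508·2085 ≡ 1424 (mod 2671)
R · y^e mod p:
572^2 = 327184 ≡ 1322
572^4 ≡ 1322^2 = 1747684 ≡ 850
572^8 ≡ 850^2 = 722500 ≡ 1330
572^16 ≡ 1330^2 = 1768900 ≡ 698
572^32 ≡ 698^2 = 487204 ≡ 1082
572^64 ≡ 1082^2 = 1170724 ≡ 826
572^128 ≡ 826^2 = 682276 ≡ 1171
572^256 ≡ 1171^2 = 1371241 ≡ 1018
572^512 ≡ 1018^2 = 1036324 ≡ 2647
572^1024 ≡ 2647^2 = 7006609 ≡ 576
1941 = 1024 + 512 + 256 + 128 + 16 + 4 + 1, so 572^1941 ≡ 576·2647·1018·1171·698·850·572 ≡ 799 (mod 2671)
503·799 = 401897 ≡ 1247 (mod 2671)
1424 ≠ 1247; the check fails.

invalid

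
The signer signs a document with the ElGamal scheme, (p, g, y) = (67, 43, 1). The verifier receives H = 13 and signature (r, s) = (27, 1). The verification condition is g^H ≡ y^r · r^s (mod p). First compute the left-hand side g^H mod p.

27

43^2 = 1849 ≡ 40
43^4 ≡ 40^2 = 1600 ≡ 59
43^8 ≡ 59^2 = 3481 ≡ 64
13 = 8 + 4 + 1, so 43^13 ≡ 64·59·43 ≡ 27 (mod 67)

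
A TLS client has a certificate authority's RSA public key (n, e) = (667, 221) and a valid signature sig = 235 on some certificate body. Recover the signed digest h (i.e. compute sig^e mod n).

304

sig^2 ≡ 235^2 = 55225 ≡ 531
sig^4 ≡ 531^2 = 281961 ≡ 487
sig^8 ≡ 487^2 = 237169 ≡ 384
sig^16 ≡ 384^2 = 147456 ≡ 49
sig^32 ≡ 49^2 = 2401 ≡ 400
sig^64 ≡ 400^2 = 160000 ≡ 587
sig^128 ≡ 587^2 = 344569 ≡ 397
221 = 128 + 64 + 16 + 8 + 4 + 1, so sig^221 ≡ 397·587·49·384·487·235 ≡ 304 (mod 667)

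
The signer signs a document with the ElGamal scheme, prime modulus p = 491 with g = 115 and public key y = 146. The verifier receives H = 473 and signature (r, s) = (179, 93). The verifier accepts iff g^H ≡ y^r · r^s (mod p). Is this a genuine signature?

Left side g^H mod p:
115^473 mod 491 = 96
Right side y^r · r^s mod p:
146^179 mod 491 = 438
179^93 mod 491 = 203
438·203 = 88914 ≡ 43 (mod 491)
96 ≠ 43, so verification fails.

forged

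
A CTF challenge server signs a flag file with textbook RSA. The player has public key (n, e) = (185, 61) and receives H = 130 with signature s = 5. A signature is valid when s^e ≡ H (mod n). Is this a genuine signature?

s^2 ≡ 5^2 = 25
s^4 ≡ 25^2 = 625 ≡ 70
s^8 ≡ 70^2 = 4900 ≡ 90
s^16 ≡ 90^2 = 8100 ≡ 145
s^32 ≡ 145^2 = 21025 ≡ 120
61 = 32 + 16 + 8 + 4 + 1, so s^61 ≡ 120·145·90·70·5 ≡ 130 (mod 185)
130 = H, so the signature checks out.

genuine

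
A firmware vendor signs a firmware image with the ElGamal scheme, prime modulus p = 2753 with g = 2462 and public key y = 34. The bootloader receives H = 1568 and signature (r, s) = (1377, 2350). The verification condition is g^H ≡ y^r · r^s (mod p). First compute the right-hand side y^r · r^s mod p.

1584

34^2 = 1156
34^4 ≡ 1156^2 = 1336336 ≡ 1131
34^8 ≡ 1131^2 = 1279161 ≡ 1769
34^16 ≡ 1769^2 = 3129361 ≡ 1953
34^32 ≡ 1953^2 = 3814209 ≡ 1304
34^64 ≡ 1304^2 = 1700416 ≡ 1815
34^128 ≡ 1815^2 = 3294225 ≡ 1637
34^256 ≡ 1637^2 = 2679769 ≡ 1100
34^512 ≡ 1100^2 = 1210000 ≡ 1433
34^1024 ≡ 1433^2 = 2053489 ≡ 2504
1377 = 1024 + 256 + 64 + 32 + 1, so 34^1377 ≡ 2504·1100·1815·1304·34 ≡ 34 (mod 2753)
1377^2 = 1896129 ≡ 2065
1377^4 ≡ 2065^2 = 4264225 ≡ 2581
1377^8 ≡ 2581^2 = 6661561 ≡ 2054
1377^16 ≡ 2054^2 = 4218916 ≡ 1320
1377^32 ≡ 1320^2 = 1742400 ≡ 2504
1377^64 ≡ 2504^2 = 6270016 ≡ 1435
1377^128 ≡ 1435^2 = 2059225 ≡ 2734
1377^256 ≡ 2734^2 = 7474756 ≡ 361
1377^512 ≡ 361^2 = 130321 ≡ 930
1377^1024 ≡ 930^2 = 864900 ≡ 458
1377^2048 ≡ 458^2 = 209764 ≡ 536
2350 = 2048 + 256 + 32 + 8 + 4 + 2, so 1377^2350 ≡ 536·361·2504·2054·2581·2065 ≡ 1666 (mod 2753)
y^r · r^s ≡ 34·1666 = 56644 ≡ 1584 (mod 2753)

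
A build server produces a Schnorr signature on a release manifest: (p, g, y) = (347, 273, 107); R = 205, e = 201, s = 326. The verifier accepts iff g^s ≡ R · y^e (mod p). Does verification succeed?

passes

g^s mod p:
273^2 = 74529 ≡ 271
273^4 ≡ 271^2 = 73441 ≡ 224
273^8 ≡ 224^2 = 50176 ≡ 208
273^16 ≡ 208^2 = 43264 ≡ 236
273^32 ≡ 236^2 = 55696 ≡ 176
273^64 ≡ 176^2 = 30976 ≡ 93
273^128 ≡ 93^2 = 8649 ≡ 321
273^256 ≡ 321^2 = 103041 ≡ 329
326 = 256 + 64 + 4 + 2, so 273^326 ≡ 329·93·224·271 ≡ 107 (mod 347)
R · y^e mod p:
107^2 = 11449 ≡ 345
107^4 ≡ 345^2 = 119025 ≡ 4
107^8 ≡ 4^2 = 16
107^16 ≡ 16^2 = 256
107^32 ≡ 256^2 = 65536 ≡ 300
107^64 ≡ 300^2 = 90000 ≡ 127
107^128 ≡ 127^2 = 16129 ≡ 167
201 = 128 + 64 + 8 + 1, so 107^201 ≡ 167·127·16·107 ≡ 75 (mod 347)
205·75 = 15375 ≡ 107 (mod 347)
107 ≡ 107 (mod 347); signature holds.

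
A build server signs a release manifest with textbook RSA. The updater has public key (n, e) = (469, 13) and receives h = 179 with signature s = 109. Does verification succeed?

passes

s^13 mod 469 = 179
s^13 mod 469 = 179 matches h.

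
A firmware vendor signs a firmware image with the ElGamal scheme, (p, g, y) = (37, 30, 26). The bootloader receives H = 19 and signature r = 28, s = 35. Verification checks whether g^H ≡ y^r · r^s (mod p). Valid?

Left side g^H mod p:
Squares mod 37: 30^1≡30, 30^2≡12, 30^4≡33, 30^8≡16, 30^16≡34
19 = 16 + 2 + 1, so 30^19 ≡ 34·12·30 ≡ 30 (mod 37)
Right side y^r · r^s mod p:
Squares mod 37: 26^1≡26, 26^2≡10, 26^4≡26, 26^8≡10, 26^16≡26
28 = 16 + 8 + 4, so 26^28 ≡ 26·10·26 ≡ 26 (mod 37)
Squares mod 37: 28^1≡28, 28^2≡7, 28^4≡12, 28^8≡33, 28^16≡16, 28^32≡34
35 = 32 + 2 + 1, so 28^35 ≡ 34·7·28 ≡ 4 (mod 37)
26·4 = 104 ≡ 30 (mod 37)
30 ≡ 30 (mod 37), so the signature is genuine.

yes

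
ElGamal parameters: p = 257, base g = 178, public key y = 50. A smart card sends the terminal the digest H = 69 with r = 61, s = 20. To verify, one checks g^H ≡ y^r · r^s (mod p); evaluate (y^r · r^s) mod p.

Squares mod 257: 50^1≡50, 50^2≡187, 50^4≡17, 50^8≡32, 50^16≡253, 50^32≡16
61 = 32 + 16 + 8 + 4 + 1, so 50^61 ≡ 16·253·32·17·50 ≡ 118 (mod 257)
Squares mod 257: 61^1≡61, 61^2≡123, 61^4≡223, 61^8≡128, 61^16≡193
20 = 16 + 4, so 61^20 ≡ 193·223 ≡ 120 (mod 257)
y^r · r^s ≡ 118·120 = 14160 ≡ 25 (mod 257)

25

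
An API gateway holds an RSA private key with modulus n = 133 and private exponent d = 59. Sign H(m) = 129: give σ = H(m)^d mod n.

(H(m))^2 ≡ 129^2 = 16641 ≡ 16
(H(m))^4 ≡ 16^2 = 256 ≡ 123
(H(m))^8 ≡ 123^2 = 15129 ≡ 100
(H(m))^16 ≡ 100^2 = 10000 ≡ 25
(H(m))^32 ≡ 25^2 = 625 ≡ 93
59 = 32 + 16 + 8 + 2 + 1, so (H(m))^59 ≡ 93·25·100·16·129 ≡ 40 (mod 133)

40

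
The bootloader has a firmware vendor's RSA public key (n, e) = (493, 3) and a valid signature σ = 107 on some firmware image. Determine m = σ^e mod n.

431

σ^3 mod 493 = 431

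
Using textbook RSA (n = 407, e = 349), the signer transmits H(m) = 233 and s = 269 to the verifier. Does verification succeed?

s^349 mod 407 = 306
306 ≠ 233, so verification fails.

fails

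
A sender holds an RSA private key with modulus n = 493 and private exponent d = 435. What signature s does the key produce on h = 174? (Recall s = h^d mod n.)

319

h^2 ≡ 174^2 = 30276 ≡ 203
h^4 ≡ 203^2 = 41209 ≡ 290
h^8 ≡ 290^2 = 84100 ≡ 290
h^16 ≡ 290^2 = 84100 ≡ 290
h^32 ≡ 290^2 = 84100 ≡ 290
h^64 ≡ 290^2 = 84100 ≡ 290
h^128 ≡ 290^2 = 84100 ≡ 290
h^256 ≡ 290^2 = 84100 ≡ 290
435 = 256 + 128 + 32 + 16 + 2 + 1, so h^435 ≡ 290·290·290·290·203·174 ≡ 319 (mod 493)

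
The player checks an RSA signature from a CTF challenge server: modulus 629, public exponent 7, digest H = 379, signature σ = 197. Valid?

Squares mod 629: σ^1≡197, σ^2≡440, σ^4≡497
7 = 4 + 2 + 1, so σ^7 ≡ 497·440·197 ≡ 379 (mod 629)
379 = H, so the signature checks out.

yes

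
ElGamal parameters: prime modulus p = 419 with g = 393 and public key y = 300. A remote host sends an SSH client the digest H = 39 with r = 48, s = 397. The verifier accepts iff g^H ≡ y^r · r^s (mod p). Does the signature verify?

verifies

Left side g^H mod p:
Squares mod 419: 393^1≡393, 393^2≡257, 393^4≡266, 393^8≡364, 393^16≡92, 393^32≡84
39 = 32 + 4 + 2 + 1, so 393^39 ≡ 84·266·257·393 ≡ 81 (mod 419)
Right side y^r · r^s mod p:
Squares mod 419: 300^1≡300, 300^2≡334, 300^4≡102, 300^8≡348, 300^16≡13, 300^32≡169
48 = 32 + 16, so 300^48 ≡ 169·13 ≡ 102 (mod 419)
Squares mod 419: 48^1≡48, 48^2≡209, 48^4≡105, 48^8≡131, 48^16≡401, 48^32≡324, 48^64≡226, 48^128≡377, 48^256≡88
397 = 256 + 128 + 8 + 4 + 1, so 48^397 ≡ 88·377·131·105·48 ≡ 161 (mod 419)
102·161 = 16422 ≡ 81 (mod 419)
81 ≡ 81 (mod 419), so the signature is genuine.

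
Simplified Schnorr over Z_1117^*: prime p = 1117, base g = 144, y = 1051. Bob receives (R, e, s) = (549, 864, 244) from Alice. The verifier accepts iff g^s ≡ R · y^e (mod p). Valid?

no

g^s mod p:
Squares mod 1117: 144^1≡144, 144^2≡630, 144^4≡365, 144^8≡302, 144^16≡727, 144^32≡188, 144^64≡717, 144^128≡269
244 = 128 + 64 + 32 + 16 + 4, so 144^244 ≡ 269·717·188·727·365 ≡ 257 (mod 1117)
R · y^e mod p:
Squares mod 1117: 1051^1≡1051, 1051^2≡1005, 1051^4≡257, 1051^8≡146, 1051^16≡93, 1051^32≡830, 1051^64≡828, 1051^128≡863, 1051^256≡847, 1051^512≡295
864 = 512 + 256 + 64 + 32, so 1051^864 ≡ 295·847·828·830 ≡ 541 (mod 1117)
549·541 = 297009 ≡ 1004 (mod 1117)
257 ≠ 1004; the check fails.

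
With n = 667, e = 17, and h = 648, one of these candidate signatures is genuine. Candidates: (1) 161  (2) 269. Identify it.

Candidate 1: 161^2 = 25921 ≡ 575; 161^4 ≡ 575^2 = 330625 ≡ 460; 161^8 ≡ 460^2 = 211600 ≡ 161; 161^16 ≡ 161^2 = 25921 ≡ 575; 17 = 16 + 1, so 161^17 ≡ 575·161 ≡ 529 (mod 667)
Candidate 2: 269^2 = 72361 ≡ 325; 269^4 ≡ 325^2 = 105625 ≡ 239; 269^8 ≡ 239^2 = 57121 ≡ 426; 269^16 ≡ 426^2 = 181476 ≡ 52; 17 = 16 + 1, so 269^17 ≡ 52·269 ≡ 648 (mod 667)
  → matches h = 648

2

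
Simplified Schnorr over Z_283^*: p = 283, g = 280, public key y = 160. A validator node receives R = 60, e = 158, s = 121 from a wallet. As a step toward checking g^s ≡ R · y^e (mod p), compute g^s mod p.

110

280^121 mod 283 = 110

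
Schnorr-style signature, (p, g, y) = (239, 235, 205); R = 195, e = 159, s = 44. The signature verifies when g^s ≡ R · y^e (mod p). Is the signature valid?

valid

g^s mod p:
Squares mod 239: 235^1≡235, 235^2≡16, 235^4≡17, 235^8≡50, 235^16≡110, 235^32≡150
44 = 32 + 8 + 4, so 235^44 ≡ 150·50·17 ≡ 113 (mod 239)
R · y^e mod p:
Squares mod 239: 205^1≡205, 205^2≡200, 205^4≡87, 205^8≡160, 205^16≡27, 205^32≡12, 205^64≡144, 205^128≡182
159 = 128 + 16 + 8 + 4 + 2 + 1, so 205^159 ≡ 182·27·160·87·200·205 ≡ 231 (mod 239)
195·231 = 45045 ≡ 113 (mod 239)
113 ≡ 113 (mod 239); signature holds.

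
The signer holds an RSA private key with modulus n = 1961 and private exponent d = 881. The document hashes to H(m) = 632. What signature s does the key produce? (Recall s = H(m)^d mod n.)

(H(m))^2 ≡ 632^2 = 399424 ≡ 1341
(H(m))^4 ≡ 1341^2 = 1798281 ≡ 44
(H(m))^8 ≡ 44^2 = 1936
(H(m))^16 ≡ 1936^2 = 3748096 ≡ 625
(H(m))^32 ≡ 625^2 = 390625 ≡ 386
(H(m))^64 ≡ 386^2 = 148996 ≡ 1921
(H(m))^128 ≡ 1921^2 = 3690241 ≡ 1600
(H(m))^256 ≡ 1600^2 = 2560000 ≡ 895
(H(m))^512 ≡ 895^2 = 801025 ≡ 937
881 = 512 + 256 + 64 + 32 + 16 + 1, so (H(m))^881 ≡ 937·895·1921·386·625·632 ≡ 395 (mod 1961)

395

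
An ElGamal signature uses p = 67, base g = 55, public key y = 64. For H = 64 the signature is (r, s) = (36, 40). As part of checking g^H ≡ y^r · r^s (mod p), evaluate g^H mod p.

47

55^2 = 3025 ≡ 10
55^4 ≡ 10^2 = 100 ≡ 33
55^8 ≡ 33^2 = 1089 ≡ 17
55^16 ≡ 17^2 = 289 ≡ 21
55^32 ≡ 21^2 = 441 ≡ 39
55^64 ≡ 39^2 = 1521 ≡ 47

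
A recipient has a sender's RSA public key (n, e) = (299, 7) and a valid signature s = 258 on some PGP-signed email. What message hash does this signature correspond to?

s^2 ≡ 258^2 = 66564 ≡ 186
s^4 ≡ 186^2 = 34596 ≡ 211
7 = 4 + 2 + 1, so s^7 ≡ 211·186·258 ≡ 132 (mod 299)

132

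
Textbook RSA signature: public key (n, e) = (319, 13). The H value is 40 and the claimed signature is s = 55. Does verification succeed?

fails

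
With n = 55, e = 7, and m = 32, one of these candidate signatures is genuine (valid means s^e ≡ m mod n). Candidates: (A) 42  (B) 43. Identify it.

B

Candidate A: 42^7 mod 55 = 48
Candidate B: 43^7 mod 55 = 32
  → matches m = 32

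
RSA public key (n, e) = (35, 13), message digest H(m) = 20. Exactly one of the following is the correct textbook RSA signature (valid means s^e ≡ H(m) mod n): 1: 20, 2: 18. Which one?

1

Candidate 1: 20^2 = 400 ≡ 15; 20^4 ≡ 15^2 = 225 ≡ 15; 20^8 ≡ 15^2 = 225 ≡ 15; 13 = 8 + 4 + 1, so 20^13 ≡ 15·15·20 ≡ 20 (mod 35)
  → matches H(m) = 20
Candidate 2: 18^2 = 324 ≡ 9; 18^4 ≡ 9^2 = 81 ≡ 11; 18^8 ≡ 11^2 = 121 ≡ 16; 13 = 8 + 4 + 1, so 18^13 ≡ 16·11·18 ≡ 18 (mod 35)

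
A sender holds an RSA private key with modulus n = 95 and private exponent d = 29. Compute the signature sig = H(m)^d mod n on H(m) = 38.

38

(H(m))^2 ≡ 38^2 = 1444 ≡ 19
(H(m))^4 ≡ 19^2 = 361 ≡ 76
(H(m))^8 ≡ 76^2 = 5776 ≡ 76
(H(m))^16 ≡ 76^2 = 5776 ≡ 76
29 = 16 + 8 + 4 + 1, so (H(m))^29 ≡ 76·76·76·38 ≡ 38 (mod 95)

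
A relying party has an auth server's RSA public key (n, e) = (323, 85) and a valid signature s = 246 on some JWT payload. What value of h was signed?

94

s^2 ≡ 246^2 = 60516 ≡ 115
s^4 ≡ 115^2 = 13225 ≡ 305
s^8 ≡ 305^2 = 93025 ≡ 1
s^16 ≡ 1^2 = 1
s^32 ≡ 1^2 = 1
s^64 ≡ 1^2 = 1
85 = 64 + 16 + 4 + 1, so s^85 ≡ 1·1·305·246 ≡ 94 (mod 323)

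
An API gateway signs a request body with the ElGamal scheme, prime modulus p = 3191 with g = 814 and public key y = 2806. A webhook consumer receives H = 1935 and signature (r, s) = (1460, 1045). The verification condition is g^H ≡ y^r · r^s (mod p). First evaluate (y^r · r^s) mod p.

Squares mod 3191: 2806^1≡2806, 2806^2≡1439, 2806^4≡2953, 2806^8≡2397, 2806^16≡1809, 2806^32≡1706, 2806^64≡244, 2806^128≡2098, 2806^256≡1215, 2806^512≡1983, 2806^1024≡977
1460 = 1024 + 256 + 128 + 32 + 16 + 4, so 2806^1460 ≡ 977·1215·2098·1706·1809·2953 ≡ 1599 (mod 3191)
Squares mod 3191: 1460^1≡1460, 1460^2≡12, 1460^4≡144, 1460^8≡1590, 1460^16≡828, 1460^32≡2710, 1460^64≡1609, 1460^128≡980, 1460^256≡3100, 1460^512≡1899, 1460^1024≡371
1045 = 1024 + 16 + 4 + 1, so 1460^1045 ≡ 371·828·144·1460 ≡ 886 (mod 3191)
y^r · r^s ≡ 1599·886 = 1416714 ≡ 3101 (mod 3191)

3101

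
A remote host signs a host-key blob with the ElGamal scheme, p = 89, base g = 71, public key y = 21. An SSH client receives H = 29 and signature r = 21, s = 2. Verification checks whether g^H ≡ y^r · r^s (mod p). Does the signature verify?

verifies

Left side g^H mod p:
71^2 = 5041 ≡ 57
71^4 ≡ 57^2 = 3249 ≡ 45
71^8 ≡ 45^2 = 2025 ≡ 67
71^16 ≡ 67^2 = 4489 ≡ 39
29 = 16 + 8 + 4 + 1, so 71^29 ≡ 39·67·45·71 ≡ 68 (mod 89)
Right side y^r · r^s mod p:
21^2 = 441 ≡ 85
21^4 ≡ 85^2 = 7225 ≡ 16
21^8 ≡ 16^2 = 256 ≡ 78
21^16 ≡ 78^2 = 6084 ≡ 32
21 = 16 + 4 + 1, so 21^21 ≡ 32·16·21 ≡ 72 (mod 89)
21^2 = 441 ≡ 85
72·85 = 6120 ≡ 68 (mod 89)
68 ≡ 68 (mod 89), so the signature is genuine.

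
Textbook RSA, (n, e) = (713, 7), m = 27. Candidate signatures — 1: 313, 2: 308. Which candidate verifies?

Candidate 1: 313^2 = 97969 ≡ 288; 313^4 ≡ 288^2 = 82944 ≡ 236; 7 = 4 + 2 + 1, so 313^7 ≡ 236·288·313 ≡ 203 (mod 713)
Candidate 2: 308^2 = 94864 ≡ 35; 308^4 ≡ 35^2 = 1225 ≡ 512; 7 = 4 + 2 + 1, so 308^7 ≡ 512·35·308 ≡ 27 (mod 713)
  → matches m = 27

2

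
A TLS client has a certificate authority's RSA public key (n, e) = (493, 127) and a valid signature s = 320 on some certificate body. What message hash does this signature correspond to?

s^2 ≡ 320^2 = 102400 ≡ 349
s^4 ≡ 349^2 = 121801 ≡ 30
s^8 ≡ 30^2 = 900 ≡ 407
s^16 ≡ 407^2 = 165649 ≡ 1
s^32 ≡ 1^2 = 1
s^64 ≡ 1^2 = 1
127 = 64 + 32 + 16 + 8 + 4 + 2 + 1, so s^127 ≡ 1·1·1·407·30·349·320 ≡ 436 (mod 493)

436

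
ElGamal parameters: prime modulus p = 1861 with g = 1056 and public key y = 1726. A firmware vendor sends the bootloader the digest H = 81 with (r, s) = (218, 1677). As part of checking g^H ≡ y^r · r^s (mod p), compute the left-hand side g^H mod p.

1056^2 = 1115136 ≡ 397
1056^4 ≡ 397^2 = 157609 ≡ 1285
1056^8 ≡ 1285^2 = 1651225 ≡ 518
1056^16 ≡ 518^2 = 268324 ≡ 340
1056^32 ≡ 340^2 = 115600 ≡ 218
1056^64 ≡ 218^2 = 47524 ≡ 999
81 = 64 + 16 + 1, so 1056^81 ≡ 999·340·1056 ≡ 1125 (mod 1861)

1125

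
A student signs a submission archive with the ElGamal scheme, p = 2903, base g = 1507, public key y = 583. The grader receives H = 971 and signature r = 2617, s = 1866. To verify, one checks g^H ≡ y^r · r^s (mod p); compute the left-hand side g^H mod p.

1507^2 = 2271049 ≡ 903
1507^4 ≡ 903^2 = 815409 ≡ 2569
1507^8 ≡ 2569^2 = 6599761 ≡ 1242
1507^16 ≡ 1242^2 = 1542564 ≡ 1071
1507^32 ≡ 1071^2 = 1147041 ≡ 356
1507^64 ≡ 356^2 = 126736 ≡ 1907
1507^128 ≡ 1907^2 = 3636649 ≡ 2093
1507^256 ≡ 2093^2 = 4380649 ≡ 22
1507^512 ≡ 22^2 = 484
971 = 512 + 256 + 128 + 64 + 8 + 2 + 1, so 1507^971 ≡ 484·22·2093·1907·1242·903·1507 ≡ 767 (mod 2903)

767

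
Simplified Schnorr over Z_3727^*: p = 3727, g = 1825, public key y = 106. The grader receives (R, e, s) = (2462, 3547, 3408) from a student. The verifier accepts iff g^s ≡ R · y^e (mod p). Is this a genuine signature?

g^s mod p:
1825^2 = 3330625 ≡ 2414
1825^4 ≡ 2414^2 = 5827396 ≡ 2095
1825^8 ≡ 2095^2 = 4389025 ≡ 2346
1825^16 ≡ 2346^2 = 5503716 ≡ 2664
1825^32 ≡ 2664^2 = 7096896 ≡ 688
1825^64 ≡ 688^2 = 473344 ≡ 15
1825^128 ≡ 15^2 = 225
1825^256 ≡ 225^2 = 50625 ≡ 2174
1825^512 ≡ 2174^2 = 4726276 ≡ 440
1825^1024 ≡ 440^2 = 193600 ≡ 3523
1825^2048 ≡ 3523^2 = 12411529 ≡ 619
3408 = 2048 + 1024 + 256 + 64 + 16, so 1825^3408 ≡ 619·3523·2174·15·2664 ≡ 305 (mod 3727)
R · y^e mod p:
106^2 = 11236 ≡ 55
106^4 ≡ 55^2 = 3025
106^8 ≡ 3025^2 = 9150625 ≡ 840
106^16 ≡ 840^2 = 705600 ≡ 1197
106^32 ≡ 1197^2 = 1432809 ≡ 1641
106^64 ≡ 1641^2 = 2692881 ≡ 1987
106^128 ≡ 1987^2 = 3948169 ≡ 1276
106^256 ≡ 1276^2 = 1628176 ≡ 3204
106^512 ≡ 3204^2 = 10265616 ≡ 1458
106^1024 ≡ 1458^2 = 2125764 ≡ 1374
106^2048 ≡ 1374^2 = 1887876 ≡ 2014
3547 = 2048 + 1024 + 256 + 128 + 64 + 16 + 8 + 2 + 1, so 106^3547 ≡ 2014·1374·3204·1276·1987·1197·840·55·106 ≡ 1576 (mod 3727)
2462·1576 = 3880112 ≡ 305 (mod 3727)
305 ≡ 305 (mod 3727); signature holds.

genuine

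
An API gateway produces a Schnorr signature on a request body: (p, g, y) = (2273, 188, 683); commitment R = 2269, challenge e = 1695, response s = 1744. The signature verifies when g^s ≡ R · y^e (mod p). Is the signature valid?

valid

g^s mod p:
188^1744 mod 2273 = 493
R · y^e mod p:
683^1695 mod 2273 = 445
2269·445 = 1009705 ≡ 493 (mod 2273)
493 ≡ 493 (mod 2273); signature holds.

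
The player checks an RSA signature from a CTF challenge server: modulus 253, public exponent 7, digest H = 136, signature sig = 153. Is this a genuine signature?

forged

sig^2 ≡ 153^2 = 23409 ≡ 133
sig^4 ≡ 133^2 = 17689 ≡ 232
7 = 4 + 2 + 1, so sig^7 ≡ 232·133·153 ≡ 241 (mod 253)
241 ≠ 136, so verification fails.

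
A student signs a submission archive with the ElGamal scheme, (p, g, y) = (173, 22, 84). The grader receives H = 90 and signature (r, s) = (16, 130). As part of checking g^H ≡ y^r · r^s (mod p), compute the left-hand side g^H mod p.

Squares mod 173: 22^1≡22, 22^2≡138, 22^4≡14, 22^8≡23, 22^16≡10, 22^32≡100, 22^64≡139
90 = 64 + 16 + 8 + 2, so 22^90 ≡ 139·10·23·138 ≡ 14 (mod 173)

14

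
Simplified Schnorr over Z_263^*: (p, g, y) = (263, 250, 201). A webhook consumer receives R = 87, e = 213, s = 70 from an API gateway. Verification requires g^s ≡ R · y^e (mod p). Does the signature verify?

g^s mod p:
250^70 mod 263 = 222
R · y^e mod p:
201^213 mod 263 = 193
87·193 = 16791 ≡ 222 (mod 263)
222 ≡ 222 (mod 263); signature holds.

verifies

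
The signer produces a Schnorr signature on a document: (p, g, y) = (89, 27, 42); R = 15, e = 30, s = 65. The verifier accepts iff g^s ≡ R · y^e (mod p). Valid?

yes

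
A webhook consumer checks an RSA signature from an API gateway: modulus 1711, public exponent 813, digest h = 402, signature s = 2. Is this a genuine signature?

s^813 mod 1711 = 2
The recovered value 2 does not match the digest 402.

forged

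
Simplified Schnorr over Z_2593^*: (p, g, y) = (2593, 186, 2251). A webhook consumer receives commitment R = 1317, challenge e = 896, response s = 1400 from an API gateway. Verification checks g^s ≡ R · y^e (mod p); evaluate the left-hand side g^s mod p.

186^1400 mod 2593 = 992

992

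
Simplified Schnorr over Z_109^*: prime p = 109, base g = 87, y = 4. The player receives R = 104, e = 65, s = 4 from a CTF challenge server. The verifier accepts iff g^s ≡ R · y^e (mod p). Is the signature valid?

g^s mod p:
87^4 mod 109 = 15
R · y^e mod p:
4^65 mod 109 = 93
104·93 = 9672 ≡ 80 (mod 109)
15 ≠ 80; the check fails.

invalid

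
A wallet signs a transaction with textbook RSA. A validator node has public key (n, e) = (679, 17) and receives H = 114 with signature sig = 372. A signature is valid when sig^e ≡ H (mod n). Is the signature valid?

sig^2 ≡ 372^2 = 138384 ≡ 547
sig^4 ≡ 547^2 = 299209 ≡ 449
sig^8 ≡ 449^2 = 201601 ≡ 617
sig^16 ≡ 617^2 = 380689 ≡ 449
17 = 16 + 1, so sig^17 ≡ 449·372 ≡ 673 (mod 679)
sig^17 mod 679 = 673, but H = 114.

invalid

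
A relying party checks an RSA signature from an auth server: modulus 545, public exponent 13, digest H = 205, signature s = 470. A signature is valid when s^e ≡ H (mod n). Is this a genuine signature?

forged

s^13 mod 545 = 440
440 ≠ 205, so verification fails.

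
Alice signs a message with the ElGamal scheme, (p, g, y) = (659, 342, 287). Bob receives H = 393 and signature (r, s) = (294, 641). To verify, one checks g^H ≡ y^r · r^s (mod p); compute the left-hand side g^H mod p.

517

342^393 mod 659 = 517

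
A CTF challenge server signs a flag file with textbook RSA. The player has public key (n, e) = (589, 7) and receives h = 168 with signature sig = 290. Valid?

sig^2 ≡ 290^2 = 84100 ≡ 462
sig^4 ≡ 462^2 = 213444 ≡ 226
7 = 4 + 2 + 1, so sig^7 ≡ 226·462·290 ≡ 168 (mod 589)
sig^7 mod 589 = 168 matches h.

yes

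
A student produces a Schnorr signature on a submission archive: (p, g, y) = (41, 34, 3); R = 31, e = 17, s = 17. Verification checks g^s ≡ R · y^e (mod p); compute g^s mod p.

34^17 mod 41 = 11

11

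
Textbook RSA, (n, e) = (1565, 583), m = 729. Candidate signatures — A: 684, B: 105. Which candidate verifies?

Candidate A: Squares mod 1565: 684^1≡684, 684^2≡1486, 684^4≡1546, 684^8≡361, 684^16≡426, 684^32≡1501, 684^64≡966, 684^128≡416, 684^256≡906, 684^512≡776; 583 = 512 + 64 + 4 + 2 + 1, so 684^583 ≡ 776·966·1546·1486·684 ≡ 729 (mod 1565)
  → matches m = 729
Candidate B: Squares mod 1565: 105^1≡105, 105^2≡70, 105^4≡205, 105^8≡1335, 105^16≡1255, 105^32≡635, 105^64≡1020, 105^128≡1240, 105^256≡770, 105^512≡1330; 583 = 512 + 64 + 4 + 2 + 1, so 105^583 ≡ 1330·1020·205·70·105 ≡ 335 (mod 1565)

A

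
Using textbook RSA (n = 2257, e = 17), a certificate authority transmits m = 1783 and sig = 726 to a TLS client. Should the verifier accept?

sig^2 ≡ 726^2 = 527076 ≡ 1195
sig^4 ≡ 1195^2 = 1428025 ≡ 1601
sig^8 ≡ 1601^2 = 2563201 ≡ 1506
sig^16 ≡ 1506^2 = 2268036 ≡ 2008
17 = 16 + 1, so sig^17 ≡ 2008·726 ≡ 2043 (mod 2257)
2043 ≠ 1783, so verification fails.

reject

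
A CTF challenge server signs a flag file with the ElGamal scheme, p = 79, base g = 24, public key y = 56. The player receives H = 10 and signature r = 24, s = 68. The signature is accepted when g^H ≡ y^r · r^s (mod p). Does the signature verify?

Left side g^H mod p:
24^2 = 576 ≡ 23
24^4 ≡ 23^2 = 529 ≡ 55
24^8 ≡ 55^2 = 3025 ≡ 23
10 = 8 + 2, so 24^10 ≡ 23·23 ≡ 55 (mod 79)
Right side y^r · r^s mod p:
56^2 = 3136 ≡ 55
56^4 ≡ 55^2 = 3025 ≡ 23
56^8 ≡ 23^2 = 529 ≡ 55
56^16 ≡ 55^2 = 3025 ≡ 23
24 = 16 + 8, so 56^24 ≡ 23·55 ≡ 1 (mod 79)
24^2 = 576 ≡ 23
24^4 ≡ 23^2 = 529 ≡ 55
24^8 ≡ 55^2 = 3025 ≡ 23
24^16 ≡ 23^2 = 529 ≡ 55
24^32 ≡ 55^2 = 3025 ≡ 23
24^64 ≡ 23^2 = 529 ≡ 55
68 = 64 + 4, so 24^68 ≡ 55·55 ≡ 23 (mod 79)
1·23 = 23 ≡ 23 (mod 79)
55 ≠ 23, so verification fails.

does not verify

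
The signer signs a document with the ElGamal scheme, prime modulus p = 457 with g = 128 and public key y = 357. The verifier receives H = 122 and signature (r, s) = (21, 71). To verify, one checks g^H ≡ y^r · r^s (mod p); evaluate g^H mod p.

283

128^2 = 16384 ≡ 389
128^4 ≡ 389^2 = 151321 ≡ 54
128^8 ≡ 54^2 = 2916 ≡ 174
128^16 ≡ 174^2 = 30276 ≡ 114
128^32 ≡ 114^2 = 12996 ≡ 200
128^64 ≡ 200^2 = 40000 ≡ 241
122 = 64 + 32 + 16 + 8 + 2, so 128^122 ≡ 241·200·114·174·389 ≡ 283 (mod 457)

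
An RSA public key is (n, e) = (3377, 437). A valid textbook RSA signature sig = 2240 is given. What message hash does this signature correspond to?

1876

sig^2 ≡ 2240^2 = 5017600 ≡ 2755
sig^4 ≡ 2755^2 = 7590025 ≡ 1906
sig^8 ≡ 1906^2 = 3632836 ≡ 2561
sig^16 ≡ 2561^2 = 6558721 ≡ 587
sig^32 ≡ 587^2 = 344569 ≡ 115
sig^64 ≡ 115^2 = 13225 ≡ 3094
sig^128 ≡ 3094^2 = 9572836 ≡ 2418
sig^256 ≡ 2418^2 = 5846724 ≡ 1137
437 = 256 + 128 + 32 + 16 + 4 + 1, so sig^437 ≡ 1137·2418·115·587·1906·2240 ≡ 1876 (mod 3377)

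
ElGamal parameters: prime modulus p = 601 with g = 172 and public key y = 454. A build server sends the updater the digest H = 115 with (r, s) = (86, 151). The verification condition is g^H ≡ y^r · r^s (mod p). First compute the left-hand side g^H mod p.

172^115 mod 601 = 530

530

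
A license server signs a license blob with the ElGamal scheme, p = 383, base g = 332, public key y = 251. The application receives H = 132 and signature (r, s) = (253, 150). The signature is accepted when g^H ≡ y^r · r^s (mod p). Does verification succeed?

Left side g^H mod p:
332^2 = 110224 ≡ 303
332^4 ≡ 303^2 = 91809 ≡ 272
332^8 ≡ 272^2 = 73984 ≡ 65
332^16 ≡ 65^2 = 4225 ≡ 12
332^32 ≡ 12^2 = 144
332^64 ≡ 144^2 = 20736 ≡ 54
332^128 ≡ 54^2 = 2916 ≡ 235
132 = 128 + 4, so 332^132 ≡ 235·272 ≡ 342 (mod 383)
Right side y^r · r^s mod p:
251^2 = 63001 ≡ 189
251^4 ≡ 189^2 = 35721 ≡ 102
251^8 ≡ 102^2 = 10404 ≡ 63
251^16 ≡ 63^2 = 3969 ≡ 139
251^32 ≡ 139^2 = 19321 ≡ 171
251^64 ≡ 171^2 = 29241 ≡ 133
251^128 ≡ 133^2 = 17689 ≡ 71
253 = 128 + 64 + 32 + 16 + 8 + 4 + 1, so 251^253 ≡ 71·133·171·139·63·102·251 ≡ 100 (mod 383)
253^2 = 64009 ≡ 48
253^4 ≡ 48^2 = 2304 ≡ 6
253^8 ≡ 6^2 = 36
253^16 ≡ 36^2 = 1296 ≡ 147
253^32 ≡ 147^2 = 21609 ≡ 161
253^64 ≡ 161^2 = 25921 ≡ 260
253^128 ≡ 260^2 = 67600 ≡ 192
150 = 128 + 16 + 4 + 2, so 253^150 ≡ 192·147·6·48 ≡ 103 (mod 383)
100·103 = 10300 ≡ 342 (mod 383)
342 ≡ 342 (mod 383), so the signature is genuine.

passes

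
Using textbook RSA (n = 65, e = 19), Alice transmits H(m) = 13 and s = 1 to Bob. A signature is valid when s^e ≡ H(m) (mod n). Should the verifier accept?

reject

s^19 mod 65 = 1
The recovered value 1 does not match the digest 13.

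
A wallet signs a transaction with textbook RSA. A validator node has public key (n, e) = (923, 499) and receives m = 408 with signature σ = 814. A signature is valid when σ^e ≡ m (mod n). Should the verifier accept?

accept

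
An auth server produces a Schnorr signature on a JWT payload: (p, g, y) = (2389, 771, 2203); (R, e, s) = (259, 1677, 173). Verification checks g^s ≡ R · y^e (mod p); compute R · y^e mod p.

993

Squares mod 2389: 2203^1≡2203, 2203^2≡1150, 2203^4≡1383, 2203^8≡1489, 2203^16≡129, 2203^32≡2307, 2203^64≡1946, 2203^128≡351, 2203^256≡1362, 2203^512≡1180, 2203^1024≡2002
1677 = 1024 + 512 + 128 + 8 + 4 + 1, so 2203^1677 ≡ 2002·1180·351·1489·1383·2203 ≡ 299 (mod 2389)
R · y^e ≡ 259·299 = 77441 ≡ 993 (mod 2389)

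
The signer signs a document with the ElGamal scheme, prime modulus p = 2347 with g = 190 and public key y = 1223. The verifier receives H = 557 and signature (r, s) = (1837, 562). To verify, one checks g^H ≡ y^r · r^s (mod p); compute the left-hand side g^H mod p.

1480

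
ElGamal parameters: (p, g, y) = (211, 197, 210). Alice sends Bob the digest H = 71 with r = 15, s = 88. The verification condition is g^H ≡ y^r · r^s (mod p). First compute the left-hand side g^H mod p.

Squares mod 211: 197^1≡197, 197^2≡196, 197^4≡14, 197^8≡196, 197^16≡14, 197^32≡196, 197^64≡14
71 = 64 + 4 + 2 + 1, so 197^71 ≡ 14·14·196·197 ≡ 15 (mod 211)

15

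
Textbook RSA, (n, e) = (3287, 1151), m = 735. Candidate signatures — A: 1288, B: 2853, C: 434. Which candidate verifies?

B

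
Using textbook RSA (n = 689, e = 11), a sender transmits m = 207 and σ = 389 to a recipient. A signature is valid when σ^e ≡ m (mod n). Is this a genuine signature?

σ^2 ≡ 389^2 = 151321 ≡ 430
σ^4 ≡ 430^2 = 184900 ≡ 248
σ^8 ≡ 248^2 = 61504 ≡ 183
11 = 8 + 2 + 1, so σ^11 ≡ 183·430·389 ≡ 207 (mod 689)
Since 207 equals the digest 207, verification succeeds.

genuine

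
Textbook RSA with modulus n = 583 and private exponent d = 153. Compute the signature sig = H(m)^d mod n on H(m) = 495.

451

(H(m))^2 ≡ 495^2 = 245025 ≡ 165
(H(m))^4 ≡ 165^2 = 27225 ≡ 407
(H(m))^8 ≡ 407^2 = 165649 ≡ 77
(H(m))^16 ≡ 77^2 = 5929 ≡ 99
(H(m))^32 ≡ 99^2 = 9801 ≡ 473
(H(m))^64 ≡ 473^2 = 223729 ≡ 440
(H(m))^128 ≡ 440^2 = 193600 ≡ 44
153 = 128 + 16 + 8 + 1, so (H(m))^153 ≡ 44·99·77·495 ≡ 451 (mod 583)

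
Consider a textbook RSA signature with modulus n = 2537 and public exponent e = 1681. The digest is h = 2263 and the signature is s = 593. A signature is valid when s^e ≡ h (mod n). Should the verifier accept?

s^2 ≡ 593^2 = 351649 ≡ 1543
s^4 ≡ 1543^2 = 2380849 ≡ 1143
s^8 ≡ 1143^2 = 1306449 ≡ 2431
s^16 ≡ 2431^2 = 5909761 ≡ 1088
s^32 ≡ 1088^2 = 1183744 ≡ 1502
s^64 ≡ 1502^2 = 2256004 ≡ 611
s^128 ≡ 611^2 = 373321 ≡ 382
s^256 ≡ 382^2 = 145924 ≡ 1315
s^512 ≡ 1315^2 = 1729225 ≡ 1528
s^1024 ≡ 1528^2 = 2334784 ≡ 744
1681 = 1024 + 512 + 128 + 16 + 1, so s^1681 ≡ 744·1528·382·1088·593 ≡ 1023 (mod 2537)
s^1681 mod 2537 = 1023, but h = 2263.

reject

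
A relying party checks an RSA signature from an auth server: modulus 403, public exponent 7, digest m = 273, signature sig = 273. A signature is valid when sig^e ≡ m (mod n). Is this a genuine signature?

genuine

Squares mod 403: sig^1≡273, sig^2≡377, sig^4≡273
7 = 4 + 2 + 1, so sig^7 ≡ 273·377·273 ≡ 273 (mod 403)
sig^7 mod 403 = 273 matches m.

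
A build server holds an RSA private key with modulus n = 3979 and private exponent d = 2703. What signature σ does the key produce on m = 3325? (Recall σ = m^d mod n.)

1566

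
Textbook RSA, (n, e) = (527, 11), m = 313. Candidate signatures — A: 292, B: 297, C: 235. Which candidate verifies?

A

Candidate A: Squares mod 527: 292^1≡292, 292^2≡417, 292^4≡506, 292^8≡441; 11 = 8 + 2 + 1, so 292^11 ≡ 441·417·292 ≡ 313 (mod 527)
  → matches m = 313
Candidate B: Squares mod 527: 297^1≡297, 297^2≡200, 297^4≡475, 297^8≡69; 11 = 8 + 2 + 1, so 297^11 ≡ 69·200·297 ≡ 121 (mod 527)
Candidate C: Squares mod 527: 235^1≡235, 235^2≡417, 235^4≡506, 235^8≡441; 11 = 8 + 2 + 1, so 235^11 ≡ 441·417·235 ≡ 214 (mod 527)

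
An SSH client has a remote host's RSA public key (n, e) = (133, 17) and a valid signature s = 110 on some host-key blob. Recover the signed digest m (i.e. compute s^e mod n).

52

s^2 ≡ 110^2 = 12100 ≡ 130
s^4 ≡ 130^2 = 16900 ≡ 9
s^8 ≡ 9^2 = 81
s^16 ≡ 81^2 = 6561 ≡ 44
17 = 16 + 1, so s^17 ≡ 44·110 ≡ 52 (mod 133)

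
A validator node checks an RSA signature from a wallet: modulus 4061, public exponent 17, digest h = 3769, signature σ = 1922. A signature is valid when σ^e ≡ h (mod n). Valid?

σ^2 ≡ 1922^2 = 3694084 ≡ 2635
σ^4 ≡ 2635^2 = 6943225 ≡ 2976
σ^8 ≡ 2976^2 = 8856576 ≡ 3596
σ^16 ≡ 3596^2 = 12931216 ≡ 992
17 = 16 + 1, so σ^17 ≡ 992·1922 ≡ 2015 (mod 4061)
σ^17 mod 4061 = 2015, but h = 3769.

no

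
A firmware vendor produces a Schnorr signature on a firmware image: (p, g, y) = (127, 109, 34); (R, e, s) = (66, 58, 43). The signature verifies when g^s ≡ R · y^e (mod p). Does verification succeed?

g^s mod p:
Squares mod 127: 109^1≡109, 109^2≡70, 109^4≡74, 109^8≡15, 109^16≡98, 109^32≡79
43 = 32 + 8 + 2 + 1, so 109^43 ≡ 79·15·70·109 ≡ 39 (mod 127)
R · y^e mod p:
Squares mod 127: 34^1≡34, 34^2≡13, 34^4≡42, 34^8≡113, 34^16≡69, 34^32≡62
58 = 32 + 16 + 8 + 2, so 34^58 ≡ 62·69·113·13 ≡ 41 (mod 127)
66·41 = 2706 ≡ 39 (mod 127)
39 ≡ 39 (mod 127); signature holds.

passes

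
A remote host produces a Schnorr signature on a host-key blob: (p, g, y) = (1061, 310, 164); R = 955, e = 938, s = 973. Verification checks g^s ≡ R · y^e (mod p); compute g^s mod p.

310^2 = 96100 ≡ 610
310^4 ≡ 610^2 = 372100 ≡ 750
310^8 ≡ 750^2 = 562500 ≡ 170
310^16 ≡ 170^2 = 28900 ≡ 253
310^32 ≡ 253^2 = 64009 ≡ 349
310^64 ≡ 349^2 = 121801 ≡ 847
310^128 ≡ 847^2 = 717409 ≡ 173
310^256 ≡ 173^2 = 29929 ≡ 221
310^512 ≡ 221^2 = 48841 ≡ 35
973 = 512 + 256 + 128 + 64 + 8 + 4 + 1, so 310^973 ≡ 35·221·173·847·170·750·310 ≡ 312 (mod 1061)

312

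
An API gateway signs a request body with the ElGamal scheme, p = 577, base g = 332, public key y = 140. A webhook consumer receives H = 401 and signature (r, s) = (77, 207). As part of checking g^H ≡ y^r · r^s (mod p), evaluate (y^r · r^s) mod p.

140^2 = 19600 ≡ 559
140^4 ≡ 559^2 = 312481 ≡ 324
140^8 ≡ 324^2 = 104976 ≡ 539
140^16 ≡ 539^2 = 290521 ≡ 290
140^32 ≡ 290^2 = 84100 ≡ 435
140^64 ≡ 435^2 = 189225 ≡ 546
77 = 64 + 8 + 4 + 1, so 140^77 ≡ 546·539·324·140 ≡ 418 (mod 577)
77^2 = 5929 ≡ 159
77^4 ≡ 159^2 = 25281 ≡ 470
77^8 ≡ 470^2 = 220900 ≡ 486
77^16 ≡ 486^2 = 236196 ≡ 203
77^32 ≡ 203^2 = 41209 ≡ 242
77^64 ≡ 242^2 = 58564 ≡ 287
77^128 ≡ 287^2 = 82369 ≡ 435
207 = 128 + 64 + 8 + 4 + 2 + 1, so 77^207 ≡ 435·287·486·470·159·77 ≡ 37 (mod 577)
y^r · r^s ≡ 418·37 = 15466 ≡ 464 (mod 577)

464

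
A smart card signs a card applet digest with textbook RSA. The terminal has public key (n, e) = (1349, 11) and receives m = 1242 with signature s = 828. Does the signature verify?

verifies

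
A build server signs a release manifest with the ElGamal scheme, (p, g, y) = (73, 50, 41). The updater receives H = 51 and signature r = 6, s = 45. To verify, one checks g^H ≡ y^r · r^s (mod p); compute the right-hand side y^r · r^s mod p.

3

41^6 mod 73 = 8
6^45 mod 73 = 46
y^r · r^s ≡ 8·46 = 368 ≡ 3 (mod 73)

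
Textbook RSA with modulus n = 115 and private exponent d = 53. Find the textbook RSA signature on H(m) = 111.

56

(H(m))^53 mod 115 = 56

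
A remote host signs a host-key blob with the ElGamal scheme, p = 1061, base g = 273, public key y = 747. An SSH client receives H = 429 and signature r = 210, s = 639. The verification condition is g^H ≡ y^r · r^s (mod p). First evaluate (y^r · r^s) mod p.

Squares mod 1061: 747^1≡747, 747^2≡984, 747^4≡624, 747^8≡1050, 747^16≡121, 747^32≡848, 747^64≡807, 747^128≡856
210 = 128 + 64 + 16 + 2, so 747^210 ≡ 856·807·121·984 ≡ 755 (mod 1061)
Squares mod 1061: 210^1≡210, 210^2≡599, 210^4≡183, 210^8≡598, 210^16≡47, 210^32≡87, 210^64≡142, 210^128≡5, 210^256≡25, 210^512≡625
639 = 512 + 64 + 32 + 16 + 8 + 4 + 2 + 1, so 210^639 ≡ 625·142·87·47·598·183·599·210 ≡ 798 (mod 1061)
y^r · r^s ≡ 755·798 = 602490 ≡ 903 (mod 1061)

903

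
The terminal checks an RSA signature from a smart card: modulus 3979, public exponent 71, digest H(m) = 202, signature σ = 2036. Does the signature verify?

Squares mod 3979: σ^1≡2036, σ^2≡3157, σ^4≡3233, σ^8≡3435, σ^16≡1490, σ^32≡3797, σ^64≡1292
71 = 64 + 4 + 2 + 1, so σ^71 ≡ 1292·3233·3157·2036 ≡ 202 (mod 3979)
202 = H(m), so the signature checks out.

verifies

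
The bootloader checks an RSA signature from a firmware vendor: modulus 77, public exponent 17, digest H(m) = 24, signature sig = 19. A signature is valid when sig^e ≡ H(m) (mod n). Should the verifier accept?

accept

Squares mod 77: sig^1≡19, sig^2≡53, sig^4≡37, sig^8≡60, sig^16≡58
17 = 16 + 1, so sig^17 ≡ 58·19 ≡ 24 (mod 77)
24 = H(m), so the signature checks out.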